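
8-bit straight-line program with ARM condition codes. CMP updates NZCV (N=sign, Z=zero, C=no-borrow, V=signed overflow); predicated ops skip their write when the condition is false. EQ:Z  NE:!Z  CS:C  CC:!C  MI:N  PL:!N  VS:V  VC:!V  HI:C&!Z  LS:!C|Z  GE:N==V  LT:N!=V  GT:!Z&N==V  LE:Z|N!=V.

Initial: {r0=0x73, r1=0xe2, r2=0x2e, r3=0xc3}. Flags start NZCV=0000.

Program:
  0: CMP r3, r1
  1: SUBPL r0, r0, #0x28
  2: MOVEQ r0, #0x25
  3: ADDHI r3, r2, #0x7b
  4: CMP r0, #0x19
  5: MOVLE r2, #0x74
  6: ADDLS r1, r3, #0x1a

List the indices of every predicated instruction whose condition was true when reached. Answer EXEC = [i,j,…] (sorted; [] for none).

EXEC = []

[0] flags=1000 → (cmp)
[1] flags=1000 PL?F → skip
[2] flags=1000 EQ?F → skip
[3] flags=1000 HI?F → skip
[4] flags=0010 → (cmp)
[5] flags=0010 LE?F → skip
[6] flags=0010 LS?F → skip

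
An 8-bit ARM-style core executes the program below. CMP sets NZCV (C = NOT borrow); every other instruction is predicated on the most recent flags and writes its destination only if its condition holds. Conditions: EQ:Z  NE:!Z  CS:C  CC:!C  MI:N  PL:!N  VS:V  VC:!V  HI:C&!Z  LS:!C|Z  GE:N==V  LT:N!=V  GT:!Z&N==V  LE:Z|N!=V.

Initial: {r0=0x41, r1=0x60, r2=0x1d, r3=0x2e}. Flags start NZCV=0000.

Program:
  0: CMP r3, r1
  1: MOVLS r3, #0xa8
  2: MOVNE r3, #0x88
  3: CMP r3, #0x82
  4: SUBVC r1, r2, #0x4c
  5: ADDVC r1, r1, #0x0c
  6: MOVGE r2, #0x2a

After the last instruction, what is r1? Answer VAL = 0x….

[0] flags=1000 → (cmp)
[1] flags=1000 LS?T → r3=0xa8
[2] flags=1000 NE?T → r3=0x88
[3] flags=0010 → (cmp)
[4] flags=0010 VC?T → r1=0xd1
[5] flags=0010 VC?T → r1=0xdd
[6] flags=0010 GE?T → r2=0x2a

VAL = 0xdd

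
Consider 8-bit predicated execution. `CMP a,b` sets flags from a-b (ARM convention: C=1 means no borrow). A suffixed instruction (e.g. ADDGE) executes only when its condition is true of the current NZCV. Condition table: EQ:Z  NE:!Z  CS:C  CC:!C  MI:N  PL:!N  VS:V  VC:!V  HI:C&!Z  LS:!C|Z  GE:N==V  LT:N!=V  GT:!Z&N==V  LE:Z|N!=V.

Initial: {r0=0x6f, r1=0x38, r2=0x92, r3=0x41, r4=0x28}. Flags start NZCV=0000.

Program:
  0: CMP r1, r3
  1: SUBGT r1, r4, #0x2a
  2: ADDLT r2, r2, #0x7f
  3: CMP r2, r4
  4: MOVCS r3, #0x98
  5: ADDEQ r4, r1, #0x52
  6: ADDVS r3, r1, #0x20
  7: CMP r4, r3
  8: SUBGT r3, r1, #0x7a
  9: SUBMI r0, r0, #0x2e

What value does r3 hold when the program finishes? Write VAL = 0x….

[0] flags=1000 → (cmp)
[1] flags=1000 GT?F → skip
[2] flags=1000 LT?T → r2=0x11
[3] flags=1000 → (cmp)
[4] flags=1000 CS?F → skip
[5] flags=1000 EQ?F → skip
[6] flags=1000 VS?F → skip
[7] flags=1000 → (cmp)
[8] flags=1000 GT?F → skip
[9] flags=1000 MI?T → r0=0x41

VAL = 0x41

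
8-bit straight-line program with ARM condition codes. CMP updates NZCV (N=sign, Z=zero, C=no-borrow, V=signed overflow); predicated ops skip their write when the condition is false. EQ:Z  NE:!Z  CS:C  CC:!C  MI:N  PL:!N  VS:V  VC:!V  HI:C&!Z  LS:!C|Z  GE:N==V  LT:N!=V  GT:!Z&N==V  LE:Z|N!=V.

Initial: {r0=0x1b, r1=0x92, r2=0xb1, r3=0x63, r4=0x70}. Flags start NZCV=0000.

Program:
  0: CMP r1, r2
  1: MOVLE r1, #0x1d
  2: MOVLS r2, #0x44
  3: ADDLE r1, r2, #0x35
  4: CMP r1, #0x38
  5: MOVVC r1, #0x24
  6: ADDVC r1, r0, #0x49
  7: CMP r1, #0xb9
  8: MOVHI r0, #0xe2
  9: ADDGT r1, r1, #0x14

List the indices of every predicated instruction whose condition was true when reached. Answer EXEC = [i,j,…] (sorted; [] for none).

0: ✓ CMP  NZCV=1000
1: ✓ MOVLE  r1←0x1d
2: ✓ MOVLS  r2←0x44
3: ✓ ADDLE  r1←0x79
4: ✓ CMP  NZCV=0010
5: ✓ MOVVC  r1←0x24
6: ✓ ADDVC  r1←0x64
7: ✓ CMP  NZCV=1001
8: · MOVHI
9: ✓ ADDGT  r1←0x78

EXEC = [1,2,3,5,6,9]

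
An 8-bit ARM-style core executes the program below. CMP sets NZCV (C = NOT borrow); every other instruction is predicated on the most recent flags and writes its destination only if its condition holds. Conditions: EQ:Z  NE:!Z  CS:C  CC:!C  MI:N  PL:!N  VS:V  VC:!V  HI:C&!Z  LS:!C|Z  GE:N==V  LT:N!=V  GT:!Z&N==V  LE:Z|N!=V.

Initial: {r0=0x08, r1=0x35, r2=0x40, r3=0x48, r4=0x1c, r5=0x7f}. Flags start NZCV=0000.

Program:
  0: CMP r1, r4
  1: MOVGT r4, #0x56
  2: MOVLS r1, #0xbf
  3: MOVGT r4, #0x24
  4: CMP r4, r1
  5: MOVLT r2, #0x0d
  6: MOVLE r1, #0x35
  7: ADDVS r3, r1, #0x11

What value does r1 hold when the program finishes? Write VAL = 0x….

0: ✓ CMP  NZCV=0010
1: ✓ MOVGT  r4←0x56
2: · MOVLS
3: ✓ MOVGT  r4←0x24
4: ✓ CMP  NZCV=1000
5: ✓ MOVLT  r2←0x0d
6: ✓ MOVLE  r1←0x35
7: · ADDVS

VAL = 0x35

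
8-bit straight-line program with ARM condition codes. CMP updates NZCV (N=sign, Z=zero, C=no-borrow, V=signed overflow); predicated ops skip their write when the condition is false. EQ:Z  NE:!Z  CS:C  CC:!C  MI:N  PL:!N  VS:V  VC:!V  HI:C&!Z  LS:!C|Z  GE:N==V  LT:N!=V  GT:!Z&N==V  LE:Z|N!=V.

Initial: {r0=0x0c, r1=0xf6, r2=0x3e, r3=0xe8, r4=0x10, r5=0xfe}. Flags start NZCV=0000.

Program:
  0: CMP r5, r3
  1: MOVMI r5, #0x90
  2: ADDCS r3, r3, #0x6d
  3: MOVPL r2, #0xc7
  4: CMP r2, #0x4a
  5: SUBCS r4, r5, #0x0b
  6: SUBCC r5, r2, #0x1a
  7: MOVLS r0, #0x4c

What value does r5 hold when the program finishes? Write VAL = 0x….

[0] flags=0010 → (cmp)
[1] flags=0010 MI?F → skip
[2] flags=0010 CS?T → r3=0x55
[3] flags=0010 PL?T → r2=0xc7
[4] flags=0011 → (cmp)
[5] flags=0011 CS?T → r4=0xf3
[6] flags=0011 CC?F → skip
[7] flags=0011 LS?F → skip

VAL = 0xfe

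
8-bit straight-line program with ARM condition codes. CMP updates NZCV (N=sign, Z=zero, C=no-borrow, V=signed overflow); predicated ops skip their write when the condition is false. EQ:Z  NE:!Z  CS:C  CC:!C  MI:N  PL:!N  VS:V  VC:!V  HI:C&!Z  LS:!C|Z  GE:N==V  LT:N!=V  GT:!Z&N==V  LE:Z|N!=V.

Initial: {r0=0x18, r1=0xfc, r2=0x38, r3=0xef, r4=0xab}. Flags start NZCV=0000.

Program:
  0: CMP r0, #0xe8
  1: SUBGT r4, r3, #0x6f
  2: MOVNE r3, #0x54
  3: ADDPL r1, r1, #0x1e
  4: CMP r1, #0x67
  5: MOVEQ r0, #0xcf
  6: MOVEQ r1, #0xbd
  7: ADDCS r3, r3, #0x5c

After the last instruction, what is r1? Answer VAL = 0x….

[0] flags=0000 → (cmp)
[1] flags=0000 GT?T → r4=0x80
[2] flags=0000 NE?T → r3=0x54
[3] flags=0000 PL?T → r1=0x1a
[4] flags=1000 → (cmp)
[5] flags=1000 EQ?F → skip
[6] flags=1000 EQ?F → skip
[7] flags=1000 CS?F → skip

VAL = 0x1a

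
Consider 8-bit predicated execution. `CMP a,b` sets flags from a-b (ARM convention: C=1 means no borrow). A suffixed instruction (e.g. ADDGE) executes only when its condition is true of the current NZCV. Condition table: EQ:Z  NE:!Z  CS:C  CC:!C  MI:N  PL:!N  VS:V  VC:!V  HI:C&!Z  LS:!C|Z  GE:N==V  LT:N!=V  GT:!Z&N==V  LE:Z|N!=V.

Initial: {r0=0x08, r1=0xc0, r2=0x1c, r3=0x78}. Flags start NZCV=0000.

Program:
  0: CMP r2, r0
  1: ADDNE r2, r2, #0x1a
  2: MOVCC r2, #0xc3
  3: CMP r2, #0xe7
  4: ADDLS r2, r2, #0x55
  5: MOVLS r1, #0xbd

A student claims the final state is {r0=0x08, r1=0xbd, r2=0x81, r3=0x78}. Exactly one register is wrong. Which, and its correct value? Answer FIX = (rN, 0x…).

0: ✓ CMP  NZCV=0010
1: ✓ ADDNE  r2←0x36
2: · MOVCC
3: ✓ CMP  NZCV=0000
4: ✓ ADDLS  r2←0x8b
5: ✓ MOVLS  r1←0xbd

FIX = (r2, 0x8b)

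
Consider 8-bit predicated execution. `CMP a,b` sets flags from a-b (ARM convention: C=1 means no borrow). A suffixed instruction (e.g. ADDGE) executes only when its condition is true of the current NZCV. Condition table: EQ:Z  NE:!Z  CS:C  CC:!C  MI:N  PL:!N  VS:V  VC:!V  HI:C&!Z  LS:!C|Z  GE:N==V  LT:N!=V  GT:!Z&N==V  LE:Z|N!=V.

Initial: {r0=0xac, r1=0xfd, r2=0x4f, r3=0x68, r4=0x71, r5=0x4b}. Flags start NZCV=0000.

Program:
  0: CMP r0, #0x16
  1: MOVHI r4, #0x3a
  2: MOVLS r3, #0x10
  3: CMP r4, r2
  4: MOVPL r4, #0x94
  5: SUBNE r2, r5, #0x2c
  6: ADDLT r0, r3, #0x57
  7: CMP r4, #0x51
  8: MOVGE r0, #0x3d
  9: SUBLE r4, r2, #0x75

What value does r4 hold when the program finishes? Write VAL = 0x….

[0] flags=1010 → (cmp)
[1] flags=1010 HI?T → r4=0x3a
[2] flags=1010 LS?F → skip
[3] flags=1000 → (cmp)
[4] flags=1000 PL?F → skip
[5] flags=1000 NE?T → r2=0x1f
[6] flags=1000 LT?T → r0=0xbf
[7] flags=1000 → (cmp)
[8] flags=1000 GE?F → skip
[9] flags=1000 LE?T → r4=0xaa

VAL = 0xaa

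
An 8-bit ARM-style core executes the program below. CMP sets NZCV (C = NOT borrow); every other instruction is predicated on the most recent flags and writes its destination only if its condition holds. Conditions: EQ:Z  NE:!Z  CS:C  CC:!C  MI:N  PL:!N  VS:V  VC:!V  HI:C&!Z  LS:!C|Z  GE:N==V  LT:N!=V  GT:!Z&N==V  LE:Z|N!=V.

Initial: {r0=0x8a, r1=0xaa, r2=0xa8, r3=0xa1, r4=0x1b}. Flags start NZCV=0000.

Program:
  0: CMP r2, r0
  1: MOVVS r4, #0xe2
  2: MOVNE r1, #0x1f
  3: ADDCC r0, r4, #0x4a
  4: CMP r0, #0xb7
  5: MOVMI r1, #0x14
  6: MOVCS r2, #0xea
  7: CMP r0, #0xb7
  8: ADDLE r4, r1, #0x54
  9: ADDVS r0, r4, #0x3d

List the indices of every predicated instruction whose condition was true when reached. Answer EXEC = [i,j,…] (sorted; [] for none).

0: ✓ CMP  NZCV=0010
1: · MOVVS
2: ✓ MOVNE  r1←0x1f
3: · ADDCC
4: ✓ CMP  NZCV=1000
5: ✓ MOVMI  r1←0x14
6: · MOVCS
7: ✓ CMP  NZCV=1000
8: ✓ ADDLE  r4←0x68
9: · ADDVS

EXEC = [2,5,8]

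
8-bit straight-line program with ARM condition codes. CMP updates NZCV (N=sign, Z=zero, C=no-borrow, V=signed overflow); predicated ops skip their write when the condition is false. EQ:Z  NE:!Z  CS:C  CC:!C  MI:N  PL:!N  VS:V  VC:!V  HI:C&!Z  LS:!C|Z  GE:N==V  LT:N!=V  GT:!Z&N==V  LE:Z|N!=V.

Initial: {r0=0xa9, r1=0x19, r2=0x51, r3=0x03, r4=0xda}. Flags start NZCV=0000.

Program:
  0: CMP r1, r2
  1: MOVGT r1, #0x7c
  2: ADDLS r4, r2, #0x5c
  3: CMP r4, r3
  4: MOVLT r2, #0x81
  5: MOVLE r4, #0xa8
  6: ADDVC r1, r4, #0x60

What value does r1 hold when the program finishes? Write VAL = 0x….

[0] flags=1000 → (cmp)
[1] flags=1000 GT?F → skip
[2] flags=1000 LS?T → r4=0xad
[3] flags=1010 → (cmp)
[4] flags=1010 LT?T → r2=0x81
[5] flags=1010 LE?T → r4=0xa8
[6] flags=1010 VC?T → r1=0x08

VAL = 0x08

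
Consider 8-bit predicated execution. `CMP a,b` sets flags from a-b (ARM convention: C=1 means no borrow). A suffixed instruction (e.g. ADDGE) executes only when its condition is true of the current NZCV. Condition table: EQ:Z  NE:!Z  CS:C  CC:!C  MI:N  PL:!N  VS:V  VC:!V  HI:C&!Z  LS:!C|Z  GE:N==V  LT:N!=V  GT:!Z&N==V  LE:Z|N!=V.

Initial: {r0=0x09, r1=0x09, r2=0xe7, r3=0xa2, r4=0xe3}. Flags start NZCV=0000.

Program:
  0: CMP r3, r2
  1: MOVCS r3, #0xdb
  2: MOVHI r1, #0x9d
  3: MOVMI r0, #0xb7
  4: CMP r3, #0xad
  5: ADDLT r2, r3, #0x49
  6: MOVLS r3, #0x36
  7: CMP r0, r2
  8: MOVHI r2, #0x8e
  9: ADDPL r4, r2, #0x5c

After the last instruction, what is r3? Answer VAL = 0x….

VAL = 0x36

[0] flags=1000 → (cmp)
[1] flags=1000 CS?F → skip
[2] flags=1000 HI?F → skip
[3] flags=1000 MI?T → r0=0xb7
[4] flags=1000 → (cmp)
[5] flags=1000 LT?T → r2=0xeb
[6] flags=1000 LS?T → r3=0x36
[7] flags=1000 → (cmp)
[8] flags=1000 HI?F → skip
[9] flags=1000 PL?F → skip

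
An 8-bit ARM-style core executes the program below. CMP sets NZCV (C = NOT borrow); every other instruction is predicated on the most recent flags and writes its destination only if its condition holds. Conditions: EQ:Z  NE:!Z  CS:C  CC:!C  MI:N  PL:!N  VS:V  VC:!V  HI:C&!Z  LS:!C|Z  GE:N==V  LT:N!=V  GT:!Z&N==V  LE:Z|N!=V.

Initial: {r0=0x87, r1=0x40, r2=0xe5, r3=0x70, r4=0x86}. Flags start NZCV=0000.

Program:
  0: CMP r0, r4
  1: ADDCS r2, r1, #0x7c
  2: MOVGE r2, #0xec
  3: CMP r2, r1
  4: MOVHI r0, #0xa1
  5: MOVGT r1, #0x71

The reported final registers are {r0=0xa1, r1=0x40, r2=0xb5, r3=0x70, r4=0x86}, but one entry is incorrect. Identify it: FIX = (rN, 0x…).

FIX = (r2, 0xec)

0: ✓ CMP  NZCV=0010
1: ✓ ADDCS  r2←0xbc
2: ✓ MOVGE  r2←0xec
3: ✓ CMP  NZCV=1010
4: ✓ MOVHI  r0←0xa1
5: · MOVGT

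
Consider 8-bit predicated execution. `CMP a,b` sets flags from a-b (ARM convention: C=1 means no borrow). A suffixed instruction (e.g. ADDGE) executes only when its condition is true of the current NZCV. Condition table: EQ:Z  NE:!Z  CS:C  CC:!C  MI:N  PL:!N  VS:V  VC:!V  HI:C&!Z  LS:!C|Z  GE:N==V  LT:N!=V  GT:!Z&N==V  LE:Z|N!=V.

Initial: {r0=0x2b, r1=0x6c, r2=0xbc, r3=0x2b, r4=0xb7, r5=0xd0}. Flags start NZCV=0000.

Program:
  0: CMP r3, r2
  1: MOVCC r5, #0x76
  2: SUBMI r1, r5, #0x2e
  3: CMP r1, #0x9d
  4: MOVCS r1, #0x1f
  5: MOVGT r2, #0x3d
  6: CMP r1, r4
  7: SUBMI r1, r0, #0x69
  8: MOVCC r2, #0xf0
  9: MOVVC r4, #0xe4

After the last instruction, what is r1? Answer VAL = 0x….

VAL = 0xc2

[0] flags=0000 → (cmp)
[1] flags=0000 CC?T → r5=0x76
[2] flags=0000 MI?F → skip
[3] flags=1001 → (cmp)
[4] flags=1001 CS?F → skip
[5] flags=1001 GT?T → r2=0x3d
[6] flags=1001 → (cmp)
[7] flags=1001 MI?T → r1=0xc2
[8] flags=1001 CC?T → r2=0xf0
[9] flags=1001 VC?F → skip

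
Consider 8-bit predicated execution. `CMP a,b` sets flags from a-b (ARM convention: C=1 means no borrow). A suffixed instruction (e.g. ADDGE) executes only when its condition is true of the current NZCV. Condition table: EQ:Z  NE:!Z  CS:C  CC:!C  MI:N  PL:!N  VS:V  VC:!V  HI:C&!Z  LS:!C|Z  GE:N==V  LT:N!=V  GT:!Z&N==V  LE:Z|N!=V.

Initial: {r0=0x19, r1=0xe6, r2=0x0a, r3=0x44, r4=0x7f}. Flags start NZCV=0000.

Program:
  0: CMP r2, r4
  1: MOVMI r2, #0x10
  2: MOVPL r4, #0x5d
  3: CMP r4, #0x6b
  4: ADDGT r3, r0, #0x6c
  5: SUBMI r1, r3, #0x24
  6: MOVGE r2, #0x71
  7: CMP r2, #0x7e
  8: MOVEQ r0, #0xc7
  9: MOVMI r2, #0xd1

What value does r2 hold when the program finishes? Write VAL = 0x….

VAL = 0xd1

0: ✓ CMP  NZCV=1000
1: ✓ MOVMI  r2←0x10
2: · MOVPL
3: ✓ CMP  NZCV=0010
4: ✓ ADDGT  r3←0x85
5: · SUBMI
6: ✓ MOVGE  r2←0x71
7: ✓ CMP  NZCV=1000
8: · MOVEQ
9: ✓ MOVMI  r2←0xd1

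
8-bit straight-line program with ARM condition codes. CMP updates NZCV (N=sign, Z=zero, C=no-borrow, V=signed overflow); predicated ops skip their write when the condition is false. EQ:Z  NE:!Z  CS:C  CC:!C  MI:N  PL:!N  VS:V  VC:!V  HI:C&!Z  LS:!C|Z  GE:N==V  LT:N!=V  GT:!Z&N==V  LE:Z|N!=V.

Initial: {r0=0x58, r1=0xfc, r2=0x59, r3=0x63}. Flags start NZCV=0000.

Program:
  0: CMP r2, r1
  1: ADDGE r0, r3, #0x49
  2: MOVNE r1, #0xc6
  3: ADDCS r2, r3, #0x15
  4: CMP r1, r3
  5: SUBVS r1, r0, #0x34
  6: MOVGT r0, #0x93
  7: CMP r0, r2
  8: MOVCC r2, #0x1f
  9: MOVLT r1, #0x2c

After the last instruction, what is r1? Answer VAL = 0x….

VAL = 0x2c

0: ✓ CMP  NZCV=0000
1: ✓ ADDGE  r0←0xac
2: ✓ MOVNE  r1←0xc6
3: · ADDCS
4: ✓ CMP  NZCV=0011
5: ✓ SUBVS  r1←0x78
6: · MOVGT
7: ✓ CMP  NZCV=0011
8: · MOVCC
9: ✓ MOVLT  r1←0x2c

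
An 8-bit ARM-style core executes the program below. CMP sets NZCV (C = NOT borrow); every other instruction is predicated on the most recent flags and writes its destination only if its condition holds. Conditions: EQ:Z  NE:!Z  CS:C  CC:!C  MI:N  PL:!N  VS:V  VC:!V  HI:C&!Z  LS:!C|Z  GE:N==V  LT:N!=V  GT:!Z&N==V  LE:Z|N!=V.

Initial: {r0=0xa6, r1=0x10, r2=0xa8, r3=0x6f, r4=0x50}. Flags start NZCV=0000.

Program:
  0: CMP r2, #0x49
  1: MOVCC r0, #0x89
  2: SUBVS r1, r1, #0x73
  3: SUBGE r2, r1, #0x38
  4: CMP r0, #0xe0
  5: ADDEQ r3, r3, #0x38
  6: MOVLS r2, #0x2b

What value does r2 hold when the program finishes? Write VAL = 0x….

[0] flags=0011 → (cmp)
[1] flags=0011 CC?F → skip
[2] flags=0011 VS?T → r1=0x9d
[3] flags=0011 GE?F → skip
[4] flags=1000 → (cmp)
[5] flags=1000 EQ?F → skip
[6] flags=1000 LS?T → r2=0x2b

VAL = 0x2b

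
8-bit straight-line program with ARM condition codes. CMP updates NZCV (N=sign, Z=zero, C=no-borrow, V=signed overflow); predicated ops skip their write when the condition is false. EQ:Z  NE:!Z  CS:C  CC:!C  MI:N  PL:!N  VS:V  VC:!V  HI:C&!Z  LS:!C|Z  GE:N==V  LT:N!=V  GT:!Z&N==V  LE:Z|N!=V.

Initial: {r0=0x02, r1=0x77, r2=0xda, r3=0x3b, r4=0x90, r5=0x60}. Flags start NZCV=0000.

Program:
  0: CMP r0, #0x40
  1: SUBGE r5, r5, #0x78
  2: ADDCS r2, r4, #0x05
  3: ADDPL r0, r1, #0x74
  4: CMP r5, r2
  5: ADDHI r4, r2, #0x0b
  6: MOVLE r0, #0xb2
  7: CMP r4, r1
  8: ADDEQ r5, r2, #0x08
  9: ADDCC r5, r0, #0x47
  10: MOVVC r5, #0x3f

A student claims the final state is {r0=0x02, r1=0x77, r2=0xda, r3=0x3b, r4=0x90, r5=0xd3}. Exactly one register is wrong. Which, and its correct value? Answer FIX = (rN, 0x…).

0: ✓ CMP  NZCV=1000
1: · SUBGE
2: · ADDCS
3: · ADDPL
4: ✓ CMP  NZCV=1001
5: · ADDHI
6: · MOVLE
7: ✓ CMP  NZCV=0011
8: · ADDEQ
9: · ADDCC
10: · MOVVC

FIX = (r5, 0x60)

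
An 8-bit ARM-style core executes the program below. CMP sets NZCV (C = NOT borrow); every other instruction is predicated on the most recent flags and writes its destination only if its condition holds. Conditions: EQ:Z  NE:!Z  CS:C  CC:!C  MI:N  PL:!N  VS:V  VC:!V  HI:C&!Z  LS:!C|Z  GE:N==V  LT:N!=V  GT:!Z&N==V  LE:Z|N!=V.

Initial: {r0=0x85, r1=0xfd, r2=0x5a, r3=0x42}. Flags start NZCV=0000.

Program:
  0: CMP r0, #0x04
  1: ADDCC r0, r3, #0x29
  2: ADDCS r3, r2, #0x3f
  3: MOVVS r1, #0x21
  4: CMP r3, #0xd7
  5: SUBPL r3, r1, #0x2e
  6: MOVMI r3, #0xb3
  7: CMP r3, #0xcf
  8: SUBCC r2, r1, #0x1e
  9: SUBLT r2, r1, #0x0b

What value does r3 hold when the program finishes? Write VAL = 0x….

VAL = 0xb3

0: ✓ CMP  NZCV=1010
1: · ADDCC
2: ✓ ADDCS  r3←0x99
3: · MOVVS
4: ✓ CMP  NZCV=1000
5: · SUBPL
6: ✓ MOVMI  r3←0xb3
7: ✓ CMP  NZCV=1000
8: ✓ SUBCC  r2←0xdf
9: ✓ SUBLT  r2←0xf2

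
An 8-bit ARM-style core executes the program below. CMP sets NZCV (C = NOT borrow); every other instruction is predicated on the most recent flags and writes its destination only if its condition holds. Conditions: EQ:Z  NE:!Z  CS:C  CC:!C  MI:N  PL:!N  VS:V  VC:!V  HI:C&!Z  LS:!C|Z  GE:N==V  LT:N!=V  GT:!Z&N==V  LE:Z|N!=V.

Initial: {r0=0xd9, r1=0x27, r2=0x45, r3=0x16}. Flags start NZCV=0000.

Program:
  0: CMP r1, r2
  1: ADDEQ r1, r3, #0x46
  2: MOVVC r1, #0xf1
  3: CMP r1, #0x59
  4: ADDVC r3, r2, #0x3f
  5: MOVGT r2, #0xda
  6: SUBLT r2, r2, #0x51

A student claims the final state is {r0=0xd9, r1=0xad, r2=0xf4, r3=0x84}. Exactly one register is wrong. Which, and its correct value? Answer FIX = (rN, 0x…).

[0] flags=1000 → (cmp)
[1] flags=1000 EQ?F → skip
[2] flags=1000 VC?T → r1=0xf1
[3] flags=1010 → (cmp)
[4] flags=1010 VC?T → r3=0x84
[5] flags=1010 GT?F → skip
[6] flags=1010 LT?T → r2=0xf4

FIX = (r1, 0xf1)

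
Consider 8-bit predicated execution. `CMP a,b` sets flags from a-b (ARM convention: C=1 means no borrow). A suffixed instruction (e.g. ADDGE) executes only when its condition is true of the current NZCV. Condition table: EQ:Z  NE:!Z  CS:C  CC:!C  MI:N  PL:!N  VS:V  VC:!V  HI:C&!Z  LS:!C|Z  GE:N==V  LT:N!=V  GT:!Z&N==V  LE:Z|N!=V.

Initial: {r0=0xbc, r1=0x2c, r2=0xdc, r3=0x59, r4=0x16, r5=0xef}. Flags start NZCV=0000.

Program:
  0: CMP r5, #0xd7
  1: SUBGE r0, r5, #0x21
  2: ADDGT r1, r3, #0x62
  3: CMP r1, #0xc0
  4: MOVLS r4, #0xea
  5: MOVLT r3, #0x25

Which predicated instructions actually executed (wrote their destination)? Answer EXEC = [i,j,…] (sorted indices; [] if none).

EXEC = [1,2,4,5]

0: ✓ CMP  NZCV=0010
1: ✓ SUBGE  r0←0xce
2: ✓ ADDGT  r1←0xbb
3: ✓ CMP  NZCV=1000
4: ✓ MOVLS  r4←0xea
5: ✓ MOVLT  r3←0x25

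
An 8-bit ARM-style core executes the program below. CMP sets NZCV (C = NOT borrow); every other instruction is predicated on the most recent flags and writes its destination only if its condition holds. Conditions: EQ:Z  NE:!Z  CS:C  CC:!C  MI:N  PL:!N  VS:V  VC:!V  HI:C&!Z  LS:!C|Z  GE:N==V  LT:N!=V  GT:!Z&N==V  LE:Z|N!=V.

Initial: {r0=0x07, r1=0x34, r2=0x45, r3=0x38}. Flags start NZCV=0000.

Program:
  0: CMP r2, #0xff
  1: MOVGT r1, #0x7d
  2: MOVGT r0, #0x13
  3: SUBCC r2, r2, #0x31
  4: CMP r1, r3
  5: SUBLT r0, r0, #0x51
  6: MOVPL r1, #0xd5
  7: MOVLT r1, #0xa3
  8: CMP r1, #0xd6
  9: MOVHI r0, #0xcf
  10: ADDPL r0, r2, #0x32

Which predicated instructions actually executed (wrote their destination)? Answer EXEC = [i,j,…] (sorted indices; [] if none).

EXEC = [1,2,3,6]

0: ✓ CMP  NZCV=0000
1: ✓ MOVGT  r1←0x7d
2: ✓ MOVGT  r0←0x13
3: ✓ SUBCC  r2←0x14
4: ✓ CMP  NZCV=0010
5: · SUBLT
6: ✓ MOVPL  r1←0xd5
7: · MOVLT
8: ✓ CMP  NZCV=1000
9: · MOVHI
10: · ADDPL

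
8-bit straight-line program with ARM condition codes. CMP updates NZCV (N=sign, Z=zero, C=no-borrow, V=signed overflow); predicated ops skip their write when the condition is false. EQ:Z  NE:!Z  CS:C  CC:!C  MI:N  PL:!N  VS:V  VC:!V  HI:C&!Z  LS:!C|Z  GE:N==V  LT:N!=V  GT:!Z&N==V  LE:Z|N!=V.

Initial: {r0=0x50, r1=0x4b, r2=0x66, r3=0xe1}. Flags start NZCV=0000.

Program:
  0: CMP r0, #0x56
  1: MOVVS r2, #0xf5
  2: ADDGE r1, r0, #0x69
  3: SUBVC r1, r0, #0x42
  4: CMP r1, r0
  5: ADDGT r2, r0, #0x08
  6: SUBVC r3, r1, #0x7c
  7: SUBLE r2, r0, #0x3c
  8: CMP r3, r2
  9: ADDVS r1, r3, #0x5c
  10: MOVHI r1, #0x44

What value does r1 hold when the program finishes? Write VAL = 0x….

VAL = 0x44

[0] flags=1000 → (cmp)
[1] flags=1000 VS?F → skip
[2] flags=1000 GE?F → skip
[3] flags=1000 VC?T → r1=0x0e
[4] flags=1000 → (cmp)
[5] flags=1000 GT?F → skip
[6] flags=1000 VC?T → r3=0x92
[7] flags=1000 LE?T → r2=0x14
[8] flags=0011 → (cmp)
[9] flags=0011 VS?T → r1=0xee
[10] flags=0011 HI?T → r1=0x44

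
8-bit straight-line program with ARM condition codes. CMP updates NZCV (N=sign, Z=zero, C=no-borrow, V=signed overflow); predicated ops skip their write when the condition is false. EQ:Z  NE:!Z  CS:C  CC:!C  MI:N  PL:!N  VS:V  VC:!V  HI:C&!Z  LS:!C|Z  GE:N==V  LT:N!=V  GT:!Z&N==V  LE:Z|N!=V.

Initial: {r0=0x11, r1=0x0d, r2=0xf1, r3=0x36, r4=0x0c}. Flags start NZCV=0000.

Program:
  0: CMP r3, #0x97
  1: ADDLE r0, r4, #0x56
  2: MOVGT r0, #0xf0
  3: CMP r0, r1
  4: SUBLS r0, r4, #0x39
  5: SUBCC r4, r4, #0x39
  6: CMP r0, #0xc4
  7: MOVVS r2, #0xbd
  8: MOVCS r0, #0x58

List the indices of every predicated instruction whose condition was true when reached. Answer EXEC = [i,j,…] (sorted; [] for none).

0: ✓ CMP  NZCV=1001
1: · ADDLE
2: ✓ MOVGT  r0←0xf0
3: ✓ CMP  NZCV=1010
4: · SUBLS
5: · SUBCC
6: ✓ CMP  NZCV=0010
7: · MOVVS
8: ✓ MOVCS  r0←0x58

EXEC = [2,8]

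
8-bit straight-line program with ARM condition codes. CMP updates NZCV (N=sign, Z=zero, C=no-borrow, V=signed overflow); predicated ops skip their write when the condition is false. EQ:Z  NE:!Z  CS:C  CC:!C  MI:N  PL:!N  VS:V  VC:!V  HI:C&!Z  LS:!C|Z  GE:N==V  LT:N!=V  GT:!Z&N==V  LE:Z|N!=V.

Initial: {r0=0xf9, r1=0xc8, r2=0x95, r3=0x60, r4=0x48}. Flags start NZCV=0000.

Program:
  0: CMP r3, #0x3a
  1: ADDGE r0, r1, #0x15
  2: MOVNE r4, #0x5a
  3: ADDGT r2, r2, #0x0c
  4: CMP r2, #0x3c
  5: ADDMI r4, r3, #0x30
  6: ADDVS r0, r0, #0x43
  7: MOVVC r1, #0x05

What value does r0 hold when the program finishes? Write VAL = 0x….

VAL = 0x20

0: ✓ CMP  NZCV=0010
1: ✓ ADDGE  r0←0xdd
2: ✓ MOVNE  r4←0x5a
3: ✓ ADDGT  r2←0xa1
4: ✓ CMP  NZCV=0011
5: · ADDMI
6: ✓ ADDVS  r0←0x20
7: · MOVVC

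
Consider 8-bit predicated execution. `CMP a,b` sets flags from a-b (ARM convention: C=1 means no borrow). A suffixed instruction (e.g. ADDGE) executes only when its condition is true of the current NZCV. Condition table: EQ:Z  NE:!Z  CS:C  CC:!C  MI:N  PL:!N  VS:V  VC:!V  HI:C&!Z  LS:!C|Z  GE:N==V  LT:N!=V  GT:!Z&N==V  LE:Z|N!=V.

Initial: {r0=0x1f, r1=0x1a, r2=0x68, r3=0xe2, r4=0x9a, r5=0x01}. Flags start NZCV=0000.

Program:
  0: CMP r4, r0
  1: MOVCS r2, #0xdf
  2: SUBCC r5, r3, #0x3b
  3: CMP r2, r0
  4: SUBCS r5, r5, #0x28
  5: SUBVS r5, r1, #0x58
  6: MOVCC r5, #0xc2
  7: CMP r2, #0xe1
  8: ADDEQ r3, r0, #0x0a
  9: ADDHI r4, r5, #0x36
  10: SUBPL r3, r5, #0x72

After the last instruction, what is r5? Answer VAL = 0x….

[0] flags=0011 → (cmp)
[1] flags=0011 CS?T → r2=0xdf
[2] flags=0011 CC?F → skip
[3] flags=1010 → (cmp)
[4] flags=1010 CS?T → r5=0xd9
[5] flags=1010 VS?F → skip
[6] flags=1010 CC?F → skip
[7] flags=1000 → (cmp)
[8] flags=1000 EQ?F → skip
[9] flags=1000 HI?F → skip
[10] flags=1000 PL?F → skip

VAL = 0xd9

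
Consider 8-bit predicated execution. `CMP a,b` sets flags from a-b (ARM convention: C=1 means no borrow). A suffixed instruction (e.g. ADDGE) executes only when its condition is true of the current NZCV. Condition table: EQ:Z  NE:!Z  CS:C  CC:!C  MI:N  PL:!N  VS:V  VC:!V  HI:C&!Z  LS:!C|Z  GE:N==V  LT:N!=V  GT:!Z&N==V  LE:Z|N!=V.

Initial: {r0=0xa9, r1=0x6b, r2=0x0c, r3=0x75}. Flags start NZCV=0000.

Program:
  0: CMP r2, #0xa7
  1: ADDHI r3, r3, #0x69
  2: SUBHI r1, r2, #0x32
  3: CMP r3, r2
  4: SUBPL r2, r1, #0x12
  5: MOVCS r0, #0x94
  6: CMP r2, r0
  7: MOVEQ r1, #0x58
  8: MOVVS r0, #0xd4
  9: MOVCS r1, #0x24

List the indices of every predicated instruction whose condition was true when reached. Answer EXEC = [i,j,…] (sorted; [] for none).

EXEC = [4,5,8]

[0] flags=0000 → (cmp)
[1] flags=0000 HI?F → skip
[2] flags=0000 HI?F → skip
[3] flags=0010 → (cmp)
[4] flags=0010 PL?T → r2=0x59
[5] flags=0010 CS?T → r0=0x94
[6] flags=1001 → (cmp)
[7] flags=1001 EQ?F → skip
[8] flags=1001 VS?T → r0=0xd4
[9] flags=1001 CS?F → skip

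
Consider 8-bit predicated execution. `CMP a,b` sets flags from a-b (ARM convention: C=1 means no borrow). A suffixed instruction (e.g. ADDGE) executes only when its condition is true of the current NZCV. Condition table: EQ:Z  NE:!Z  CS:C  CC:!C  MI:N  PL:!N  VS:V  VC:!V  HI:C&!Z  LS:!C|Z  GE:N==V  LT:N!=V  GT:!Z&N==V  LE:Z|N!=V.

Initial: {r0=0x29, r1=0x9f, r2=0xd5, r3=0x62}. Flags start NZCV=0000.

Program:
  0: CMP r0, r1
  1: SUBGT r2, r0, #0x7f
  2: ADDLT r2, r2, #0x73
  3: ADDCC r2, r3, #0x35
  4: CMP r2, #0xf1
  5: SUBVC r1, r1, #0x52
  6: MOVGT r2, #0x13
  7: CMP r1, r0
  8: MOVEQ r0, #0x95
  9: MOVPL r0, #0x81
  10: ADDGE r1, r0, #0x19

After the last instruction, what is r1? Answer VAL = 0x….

[0] flags=1001 → (cmp)
[1] flags=1001 GT?T → r2=0xaa
[2] flags=1001 LT?F → skip
[3] flags=1001 CC?T → r2=0x97
[4] flags=1000 → (cmp)
[5] flags=1000 VC?T → r1=0x4d
[6] flags=1000 GT?F → skip
[7] flags=0010 → (cmp)
[8] flags=0010 EQ?F → skip
[9] flags=0010 PL?T → r0=0x81
[10] flags=0010 GE?T → r1=0x9a

VAL = 0x9a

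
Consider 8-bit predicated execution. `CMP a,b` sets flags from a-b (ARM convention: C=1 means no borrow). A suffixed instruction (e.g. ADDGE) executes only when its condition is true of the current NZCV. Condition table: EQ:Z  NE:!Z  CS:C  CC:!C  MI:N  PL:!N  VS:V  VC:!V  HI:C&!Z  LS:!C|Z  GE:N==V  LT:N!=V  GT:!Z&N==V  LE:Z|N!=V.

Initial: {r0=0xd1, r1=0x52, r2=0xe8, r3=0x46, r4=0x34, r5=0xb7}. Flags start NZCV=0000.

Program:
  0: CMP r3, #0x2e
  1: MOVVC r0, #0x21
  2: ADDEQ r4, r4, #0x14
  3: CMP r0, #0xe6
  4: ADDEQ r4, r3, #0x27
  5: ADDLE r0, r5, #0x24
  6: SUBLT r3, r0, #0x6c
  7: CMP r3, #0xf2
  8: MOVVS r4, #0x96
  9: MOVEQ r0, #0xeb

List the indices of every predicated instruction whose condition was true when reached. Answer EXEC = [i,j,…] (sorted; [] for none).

0: ✓ CMP  NZCV=0010
1: ✓ MOVVC  r0←0x21
2: · ADDEQ
3: ✓ CMP  NZCV=0000
4: · ADDEQ
5: · ADDLE
6: · SUBLT
7: ✓ CMP  NZCV=0000
8: · MOVVS
9: · MOVEQ

EXEC = [1]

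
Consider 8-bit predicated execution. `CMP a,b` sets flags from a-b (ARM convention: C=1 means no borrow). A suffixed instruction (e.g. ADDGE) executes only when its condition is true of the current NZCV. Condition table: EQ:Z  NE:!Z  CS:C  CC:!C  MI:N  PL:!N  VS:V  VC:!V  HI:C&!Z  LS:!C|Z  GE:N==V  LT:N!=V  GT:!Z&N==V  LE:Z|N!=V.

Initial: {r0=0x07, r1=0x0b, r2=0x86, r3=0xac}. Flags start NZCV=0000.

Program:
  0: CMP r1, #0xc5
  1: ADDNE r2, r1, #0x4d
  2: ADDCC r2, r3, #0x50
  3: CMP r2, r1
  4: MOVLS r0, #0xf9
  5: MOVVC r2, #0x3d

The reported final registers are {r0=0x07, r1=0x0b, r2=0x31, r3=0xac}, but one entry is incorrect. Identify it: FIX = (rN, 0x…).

FIX = (r2, 0x3d)

0: ✓ CMP  NZCV=0000
1: ✓ ADDNE  r2←0x58
2: ✓ ADDCC  r2←0xfc
3: ✓ CMP  NZCV=1010
4: · MOVLS
5: ✓ MOVVC  r2←0x3d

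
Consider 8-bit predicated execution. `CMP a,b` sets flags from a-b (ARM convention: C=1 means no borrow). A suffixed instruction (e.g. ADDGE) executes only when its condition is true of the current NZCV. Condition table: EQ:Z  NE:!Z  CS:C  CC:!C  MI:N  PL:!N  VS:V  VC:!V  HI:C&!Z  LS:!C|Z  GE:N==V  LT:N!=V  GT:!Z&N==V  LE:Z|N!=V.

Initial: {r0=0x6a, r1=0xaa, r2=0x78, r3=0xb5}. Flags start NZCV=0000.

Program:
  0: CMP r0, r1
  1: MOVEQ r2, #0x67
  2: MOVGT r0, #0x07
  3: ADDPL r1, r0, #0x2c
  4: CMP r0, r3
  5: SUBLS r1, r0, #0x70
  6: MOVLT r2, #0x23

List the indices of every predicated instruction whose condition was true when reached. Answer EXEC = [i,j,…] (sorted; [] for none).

EXEC = [2,5]

[0] flags=1001 → (cmp)
[1] flags=1001 EQ?F → skip
[2] flags=1001 GT?T → r0=0x07
[3] flags=1001 PL?F → skip
[4] flags=0000 → (cmp)
[5] flags=0000 LS?T → r1=0x97
[6] flags=0000 LT?F → skip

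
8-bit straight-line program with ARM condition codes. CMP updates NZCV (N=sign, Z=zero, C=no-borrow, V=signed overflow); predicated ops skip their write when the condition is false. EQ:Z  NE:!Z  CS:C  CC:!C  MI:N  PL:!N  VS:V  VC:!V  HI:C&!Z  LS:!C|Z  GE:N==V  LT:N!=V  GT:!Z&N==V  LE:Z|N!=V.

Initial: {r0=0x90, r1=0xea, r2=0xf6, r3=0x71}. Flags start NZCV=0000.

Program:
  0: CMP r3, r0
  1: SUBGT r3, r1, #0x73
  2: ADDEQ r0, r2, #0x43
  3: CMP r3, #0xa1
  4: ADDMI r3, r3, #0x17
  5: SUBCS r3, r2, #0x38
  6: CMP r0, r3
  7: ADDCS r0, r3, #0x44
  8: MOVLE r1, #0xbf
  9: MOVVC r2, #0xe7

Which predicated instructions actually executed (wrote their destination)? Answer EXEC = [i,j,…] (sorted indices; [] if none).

EXEC = [1,4,7,9]

[0] flags=1001 → (cmp)
[1] flags=1001 GT?T → r3=0x77
[2] flags=1001 EQ?F → skip
[3] flags=1001 → (cmp)
[4] flags=1001 MI?T → r3=0x8e
[5] flags=1001 CS?F → skip
[6] flags=0010 → (cmp)
[7] flags=0010 CS?T → r0=0xd2
[8] flags=0010 LE?F → skip
[9] flags=0010 VC?T → r2=0xe7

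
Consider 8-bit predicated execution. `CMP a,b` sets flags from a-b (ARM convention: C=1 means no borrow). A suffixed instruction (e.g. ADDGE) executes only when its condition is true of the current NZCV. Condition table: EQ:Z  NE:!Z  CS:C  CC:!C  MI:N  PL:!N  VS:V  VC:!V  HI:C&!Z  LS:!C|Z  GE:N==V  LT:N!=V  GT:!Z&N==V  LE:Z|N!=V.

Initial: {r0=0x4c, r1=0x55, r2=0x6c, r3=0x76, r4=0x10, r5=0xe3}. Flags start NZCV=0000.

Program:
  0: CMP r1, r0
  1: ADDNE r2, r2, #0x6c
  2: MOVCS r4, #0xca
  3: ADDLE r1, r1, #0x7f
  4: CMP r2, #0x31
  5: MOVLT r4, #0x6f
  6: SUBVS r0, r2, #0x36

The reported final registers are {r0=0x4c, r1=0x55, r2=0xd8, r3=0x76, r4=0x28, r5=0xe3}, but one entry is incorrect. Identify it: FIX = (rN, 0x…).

[0] flags=0010 → (cmp)
[1] flags=0010 NE?T → r2=0xd8
[2] flags=0010 CS?T → r4=0xca
[3] flags=0010 LE?F → skip
[4] flags=1010 → (cmp)
[5] flags=1010 LT?T → r4=0x6f
[6] flags=1010 VS?F → skip

FIX = (r4, 0x6f)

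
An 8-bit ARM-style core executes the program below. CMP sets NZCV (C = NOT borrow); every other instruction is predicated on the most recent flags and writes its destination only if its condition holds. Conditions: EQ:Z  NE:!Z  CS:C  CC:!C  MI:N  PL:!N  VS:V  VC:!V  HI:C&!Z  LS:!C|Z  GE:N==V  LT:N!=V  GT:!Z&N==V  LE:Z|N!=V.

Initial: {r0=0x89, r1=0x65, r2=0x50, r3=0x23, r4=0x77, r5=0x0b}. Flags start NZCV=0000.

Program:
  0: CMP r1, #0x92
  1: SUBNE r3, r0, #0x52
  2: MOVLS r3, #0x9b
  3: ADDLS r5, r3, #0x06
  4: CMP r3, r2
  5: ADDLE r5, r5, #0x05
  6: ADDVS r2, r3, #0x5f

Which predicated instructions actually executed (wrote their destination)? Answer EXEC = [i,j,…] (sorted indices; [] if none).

[0] flags=1001 → (cmp)
[1] flags=1001 NE?T → r3=0x37
[2] flags=1001 LS?T → r3=0x9b
[3] flags=1001 LS?T → r5=0xa1
[4] flags=0011 → (cmp)
[5] flags=0011 LE?T → r5=0xa6
[6] flags=0011 VS?T → r2=0xfa

EXEC = [1,2,3,5,6]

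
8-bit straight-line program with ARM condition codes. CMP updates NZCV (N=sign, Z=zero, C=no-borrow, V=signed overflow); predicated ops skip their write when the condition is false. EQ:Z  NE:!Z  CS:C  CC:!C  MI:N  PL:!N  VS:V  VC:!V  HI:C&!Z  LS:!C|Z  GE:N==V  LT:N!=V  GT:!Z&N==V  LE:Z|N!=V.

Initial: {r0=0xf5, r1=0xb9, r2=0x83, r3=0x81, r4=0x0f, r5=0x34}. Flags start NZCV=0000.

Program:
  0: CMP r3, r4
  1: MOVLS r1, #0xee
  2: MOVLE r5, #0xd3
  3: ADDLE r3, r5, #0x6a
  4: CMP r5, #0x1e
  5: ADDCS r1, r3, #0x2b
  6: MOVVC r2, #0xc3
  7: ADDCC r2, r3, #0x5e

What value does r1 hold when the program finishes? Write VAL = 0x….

[0] flags=0011 → (cmp)
[1] flags=0011 LS?F → skip
[2] flags=0011 LE?T → r5=0xd3
[3] flags=0011 LE?T → r3=0x3d
[4] flags=1010 → (cmp)
[5] flags=1010 CS?T → r1=0x68
[6] flags=1010 VC?T → r2=0xc3
[7] flags=1010 CC?F → skip

VAL = 0x68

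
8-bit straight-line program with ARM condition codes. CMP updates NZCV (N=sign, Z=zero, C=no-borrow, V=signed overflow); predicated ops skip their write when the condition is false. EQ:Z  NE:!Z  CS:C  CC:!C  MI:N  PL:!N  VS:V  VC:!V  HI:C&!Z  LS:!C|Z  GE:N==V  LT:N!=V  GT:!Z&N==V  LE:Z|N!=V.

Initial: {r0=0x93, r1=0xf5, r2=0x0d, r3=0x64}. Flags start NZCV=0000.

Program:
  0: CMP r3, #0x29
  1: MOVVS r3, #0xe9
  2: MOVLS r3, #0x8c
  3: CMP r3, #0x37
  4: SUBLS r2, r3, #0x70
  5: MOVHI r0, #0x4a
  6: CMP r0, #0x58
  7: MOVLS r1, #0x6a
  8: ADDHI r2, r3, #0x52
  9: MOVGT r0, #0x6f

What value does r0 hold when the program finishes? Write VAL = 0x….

0: ✓ CMP  NZCV=0010
1: · MOVVS
2: · MOVLS
3: ✓ CMP  NZCV=0010
4: · SUBLS
5: ✓ MOVHI  r0←0x4a
6: ✓ CMP  NZCV=1000
7: ✓ MOVLS  r1←0x6a
8: · ADDHI
9: · MOVGT

VAL = 0x4a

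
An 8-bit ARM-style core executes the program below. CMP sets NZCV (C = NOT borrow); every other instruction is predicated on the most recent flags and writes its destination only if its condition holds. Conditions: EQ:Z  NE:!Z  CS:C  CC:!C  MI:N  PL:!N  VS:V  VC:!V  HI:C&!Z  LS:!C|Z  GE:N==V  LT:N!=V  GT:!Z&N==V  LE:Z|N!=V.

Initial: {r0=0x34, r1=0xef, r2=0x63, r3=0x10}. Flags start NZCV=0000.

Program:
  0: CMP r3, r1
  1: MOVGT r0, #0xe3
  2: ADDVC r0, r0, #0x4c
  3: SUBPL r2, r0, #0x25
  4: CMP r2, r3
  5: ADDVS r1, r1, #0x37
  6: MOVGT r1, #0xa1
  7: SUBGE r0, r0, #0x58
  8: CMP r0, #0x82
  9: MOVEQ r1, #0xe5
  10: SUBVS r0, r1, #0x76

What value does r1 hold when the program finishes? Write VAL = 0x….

0: ✓ CMP  NZCV=0000
1: ✓ MOVGT  r0←0xe3
2: ✓ ADDVC  r0←0x2f
3: ✓ SUBPL  r2←0x0a
4: ✓ CMP  NZCV=1000
5: · ADDVS
6: · MOVGT
7: · SUBGE
8: ✓ CMP  NZCV=1001
9: · MOVEQ
10: ✓ SUBVS  r0←0x79

VAL = 0xef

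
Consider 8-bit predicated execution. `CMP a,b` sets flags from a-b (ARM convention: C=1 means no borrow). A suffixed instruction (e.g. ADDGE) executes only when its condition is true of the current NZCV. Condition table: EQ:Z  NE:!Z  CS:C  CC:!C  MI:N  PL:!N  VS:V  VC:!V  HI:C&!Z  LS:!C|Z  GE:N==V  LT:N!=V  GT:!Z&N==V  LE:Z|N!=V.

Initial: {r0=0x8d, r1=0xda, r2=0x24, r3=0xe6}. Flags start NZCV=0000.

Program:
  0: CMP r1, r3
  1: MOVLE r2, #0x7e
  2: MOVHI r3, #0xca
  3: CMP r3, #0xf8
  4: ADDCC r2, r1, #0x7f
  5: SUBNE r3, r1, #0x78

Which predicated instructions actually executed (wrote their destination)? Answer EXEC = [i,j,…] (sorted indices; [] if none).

0: ✓ CMP  NZCV=1000
1: ✓ MOVLE  r2←0x7e
2: · MOVHI
3: ✓ CMP  NZCV=1000
4: ✓ ADDCC  r2←0x59
5: ✓ SUBNE  r3←0x62

EXEC = [1,4,5]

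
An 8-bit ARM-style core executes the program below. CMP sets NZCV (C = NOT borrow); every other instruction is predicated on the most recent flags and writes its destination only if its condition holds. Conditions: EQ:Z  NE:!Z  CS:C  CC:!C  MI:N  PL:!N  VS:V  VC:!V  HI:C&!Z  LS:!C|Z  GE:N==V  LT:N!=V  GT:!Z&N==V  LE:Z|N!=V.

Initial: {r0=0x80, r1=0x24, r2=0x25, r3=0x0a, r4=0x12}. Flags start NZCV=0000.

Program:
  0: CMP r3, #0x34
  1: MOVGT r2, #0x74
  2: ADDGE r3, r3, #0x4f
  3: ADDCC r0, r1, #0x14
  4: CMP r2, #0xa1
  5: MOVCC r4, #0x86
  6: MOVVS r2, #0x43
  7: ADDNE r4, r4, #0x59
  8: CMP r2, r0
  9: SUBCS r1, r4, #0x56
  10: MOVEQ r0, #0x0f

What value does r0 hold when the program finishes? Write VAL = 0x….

VAL = 0x38

0: ✓ CMP  NZCV=1000
1: · MOVGT
2: · ADDGE
3: ✓ ADDCC  r0←0x38
4: ✓ CMP  NZCV=1001
5: ✓ MOVCC  r4←0x86
6: ✓ MOVVS  r2←0x43
7: ✓ ADDNE  r4←0xdf
8: ✓ CMP  NZCV=0010
9: ✓ SUBCS  r1←0x89
10: · MOVEQ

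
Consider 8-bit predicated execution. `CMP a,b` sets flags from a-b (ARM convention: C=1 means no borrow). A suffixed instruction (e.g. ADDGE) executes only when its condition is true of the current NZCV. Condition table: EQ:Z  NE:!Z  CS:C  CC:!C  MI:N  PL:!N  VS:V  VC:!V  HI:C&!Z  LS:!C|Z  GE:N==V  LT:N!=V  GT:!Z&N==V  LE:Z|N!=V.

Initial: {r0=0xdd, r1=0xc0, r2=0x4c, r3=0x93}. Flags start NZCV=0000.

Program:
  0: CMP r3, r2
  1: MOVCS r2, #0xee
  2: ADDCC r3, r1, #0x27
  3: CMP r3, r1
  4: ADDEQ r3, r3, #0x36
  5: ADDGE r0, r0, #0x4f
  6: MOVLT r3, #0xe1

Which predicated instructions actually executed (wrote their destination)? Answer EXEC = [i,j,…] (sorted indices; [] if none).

EXEC = [1,6]

[0] flags=0011 → (cmp)
[1] flags=0011 CS?T → r2=0xee
[2] flags=0011 CC?F → skip
[3] flags=1000 → (cmp)
[4] flags=1000 EQ?F → skip
[5] flags=1000 GE?F → skip
[6] flags=1000 LT?T → r3=0xe1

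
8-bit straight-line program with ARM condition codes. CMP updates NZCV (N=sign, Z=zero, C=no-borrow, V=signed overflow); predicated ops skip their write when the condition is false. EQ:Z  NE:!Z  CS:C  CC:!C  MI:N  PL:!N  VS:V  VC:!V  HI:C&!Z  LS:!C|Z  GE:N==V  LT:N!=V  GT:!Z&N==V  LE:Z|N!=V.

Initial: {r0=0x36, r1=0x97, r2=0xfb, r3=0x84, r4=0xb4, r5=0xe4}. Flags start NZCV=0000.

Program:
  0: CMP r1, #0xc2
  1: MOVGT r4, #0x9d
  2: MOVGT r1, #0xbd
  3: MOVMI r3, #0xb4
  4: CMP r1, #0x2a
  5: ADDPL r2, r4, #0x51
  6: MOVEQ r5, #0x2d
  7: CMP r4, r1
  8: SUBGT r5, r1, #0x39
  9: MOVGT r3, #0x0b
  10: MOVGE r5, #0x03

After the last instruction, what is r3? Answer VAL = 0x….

0: ✓ CMP  NZCV=1000
1: · MOVGT
2: · MOVGT
3: ✓ MOVMI  r3←0xb4
4: ✓ CMP  NZCV=0011
5: ✓ ADDPL  r2←0x05
6: · MOVEQ
7: ✓ CMP  NZCV=0010
8: ✓ SUBGT  r5←0x5e
9: ✓ MOVGT  r3←0x0b
10: ✓ MOVGE  r5←0x03

VAL = 0x0b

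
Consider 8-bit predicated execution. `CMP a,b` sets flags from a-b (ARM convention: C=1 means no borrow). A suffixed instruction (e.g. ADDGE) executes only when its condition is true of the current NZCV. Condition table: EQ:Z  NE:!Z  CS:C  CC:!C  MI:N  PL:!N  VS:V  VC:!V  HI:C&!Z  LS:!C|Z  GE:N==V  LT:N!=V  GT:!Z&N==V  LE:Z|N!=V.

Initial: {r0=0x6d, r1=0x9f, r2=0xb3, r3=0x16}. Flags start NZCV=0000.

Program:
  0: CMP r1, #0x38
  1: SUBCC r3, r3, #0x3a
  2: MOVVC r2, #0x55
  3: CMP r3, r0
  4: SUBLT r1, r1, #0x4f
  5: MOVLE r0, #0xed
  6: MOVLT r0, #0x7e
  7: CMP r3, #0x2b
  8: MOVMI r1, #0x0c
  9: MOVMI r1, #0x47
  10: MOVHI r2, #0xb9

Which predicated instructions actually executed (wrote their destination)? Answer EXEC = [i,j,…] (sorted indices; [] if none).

EXEC = [4,5,6,8,9]

0: ✓ CMP  NZCV=0011
1: · SUBCC
2: · MOVVC
3: ✓ CMP  NZCV=1000
4: ✓ SUBLT  r1←0x50
5: ✓ MOVLE  r0←0xed
6: ✓ MOVLT  r0←0x7e
7: ✓ CMP  NZCV=1000
8: ✓ MOVMI  r1←0x0c
9: ✓ MOVMI  r1←0x47
10: · MOVHI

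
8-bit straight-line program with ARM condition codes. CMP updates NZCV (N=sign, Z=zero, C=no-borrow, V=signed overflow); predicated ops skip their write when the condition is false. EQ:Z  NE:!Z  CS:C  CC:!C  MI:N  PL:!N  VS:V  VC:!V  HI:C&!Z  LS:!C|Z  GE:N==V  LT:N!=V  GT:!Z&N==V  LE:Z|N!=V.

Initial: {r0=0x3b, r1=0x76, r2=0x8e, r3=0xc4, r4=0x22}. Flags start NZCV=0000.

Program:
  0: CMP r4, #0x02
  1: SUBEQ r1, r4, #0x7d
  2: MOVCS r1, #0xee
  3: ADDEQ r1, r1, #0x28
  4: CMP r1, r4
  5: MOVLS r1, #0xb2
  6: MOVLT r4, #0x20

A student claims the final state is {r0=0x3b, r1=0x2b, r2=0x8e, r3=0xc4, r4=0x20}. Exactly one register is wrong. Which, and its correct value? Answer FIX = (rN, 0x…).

FIX = (r1, 0xee)

0: ✓ CMP  NZCV=0010
1: · SUBEQ
2: ✓ MOVCS  r1←0xee
3: · ADDEQ
4: ✓ CMP  NZCV=1010
5: · MOVLS
6: ✓ MOVLT  r4←0x20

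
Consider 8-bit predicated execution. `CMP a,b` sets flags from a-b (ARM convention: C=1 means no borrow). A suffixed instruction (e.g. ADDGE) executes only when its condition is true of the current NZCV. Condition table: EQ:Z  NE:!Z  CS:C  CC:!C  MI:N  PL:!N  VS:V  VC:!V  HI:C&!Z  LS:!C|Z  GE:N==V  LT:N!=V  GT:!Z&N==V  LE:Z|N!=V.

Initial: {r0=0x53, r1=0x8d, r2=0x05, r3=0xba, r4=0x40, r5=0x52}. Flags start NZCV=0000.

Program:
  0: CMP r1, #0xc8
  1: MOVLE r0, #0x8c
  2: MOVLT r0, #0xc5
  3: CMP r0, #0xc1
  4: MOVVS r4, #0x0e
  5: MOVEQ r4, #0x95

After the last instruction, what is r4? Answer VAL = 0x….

0: ✓ CMP  NZCV=1000
1: ✓ MOVLE  r0←0x8c
2: ✓ MOVLT  r0←0xc5
3: ✓ CMP  NZCV=0010
4: · MOVVS
5: · MOVEQ

VAL = 0x40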